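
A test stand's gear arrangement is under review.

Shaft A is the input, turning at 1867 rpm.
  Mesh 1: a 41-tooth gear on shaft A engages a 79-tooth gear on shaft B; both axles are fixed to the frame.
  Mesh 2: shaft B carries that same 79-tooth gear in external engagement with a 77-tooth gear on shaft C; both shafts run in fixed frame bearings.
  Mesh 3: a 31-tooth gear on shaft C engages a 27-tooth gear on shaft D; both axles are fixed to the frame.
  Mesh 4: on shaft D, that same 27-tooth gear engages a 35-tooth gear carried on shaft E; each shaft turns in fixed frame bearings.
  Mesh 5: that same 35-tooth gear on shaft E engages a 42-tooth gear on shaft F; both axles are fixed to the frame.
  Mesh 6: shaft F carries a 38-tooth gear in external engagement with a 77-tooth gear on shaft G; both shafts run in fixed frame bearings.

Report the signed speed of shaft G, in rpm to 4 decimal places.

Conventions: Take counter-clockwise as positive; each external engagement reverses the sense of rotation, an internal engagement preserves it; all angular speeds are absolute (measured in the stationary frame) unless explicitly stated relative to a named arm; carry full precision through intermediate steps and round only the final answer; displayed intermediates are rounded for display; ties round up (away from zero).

recognized (7 fixed axles, 6 meshes): fixed-axis compound train
mesh 1 [41T→79T]: ω = 1867.0000×41/79 = 968.9494 rpm, sense flips to −
mesh 2 [79T→77T]: ω = 968.9494×79/77 = 994.1169 rpm, sense flips to +
mesh 3 [31T→27T]: ω = 994.1169×31/27 = 1141.3935 rpm, sense flips to −
mesh 4 [27T→35T]: ω = 1141.3935×27/35 = 880.5035 rpm, sense flips to +
mesh 5 [35T→42T]: ω = 880.5035×35/42 = 733.7529 rpm, sense flips to −
mesh 6 [38T→77T]: ω = 733.7529×38/77 = 362.1118 rpm, sense flips to +
signed output speed = +362.1118 rpm

+362.1118 rpm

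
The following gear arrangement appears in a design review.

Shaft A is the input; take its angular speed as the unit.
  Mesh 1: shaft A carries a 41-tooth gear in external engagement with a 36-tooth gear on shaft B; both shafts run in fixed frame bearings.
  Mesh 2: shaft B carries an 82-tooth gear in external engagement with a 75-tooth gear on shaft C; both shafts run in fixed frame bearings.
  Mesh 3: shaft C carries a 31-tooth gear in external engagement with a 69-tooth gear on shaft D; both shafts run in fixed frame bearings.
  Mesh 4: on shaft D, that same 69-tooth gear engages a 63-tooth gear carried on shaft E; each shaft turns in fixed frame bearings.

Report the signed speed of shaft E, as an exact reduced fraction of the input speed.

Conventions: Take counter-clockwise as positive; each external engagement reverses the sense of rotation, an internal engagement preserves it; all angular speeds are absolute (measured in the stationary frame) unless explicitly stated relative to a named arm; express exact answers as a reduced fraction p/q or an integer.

52111/85050

4-mesh fixed-axis compound train (all bearings frame-fixed)
mesh 1 [41T→36T]: |ω|/ω_in = 1×41/36 = 41/36, sense flips to −
mesh 2 [82T→75T]: |ω|/ω_in = (41/36)×82/75 = 1681/1350, sense flips to +
mesh 3 [31T→69T]: |ω|/ω_in = (1681/1350)×31/69 = 52111/93150, sense flips to −
mesh 4 [69T→63T]: |ω|/ω_in = (52111/93150)×69/63 = 52111/85050, sense flips to +
signed output speed (× input speed) = 52111/85050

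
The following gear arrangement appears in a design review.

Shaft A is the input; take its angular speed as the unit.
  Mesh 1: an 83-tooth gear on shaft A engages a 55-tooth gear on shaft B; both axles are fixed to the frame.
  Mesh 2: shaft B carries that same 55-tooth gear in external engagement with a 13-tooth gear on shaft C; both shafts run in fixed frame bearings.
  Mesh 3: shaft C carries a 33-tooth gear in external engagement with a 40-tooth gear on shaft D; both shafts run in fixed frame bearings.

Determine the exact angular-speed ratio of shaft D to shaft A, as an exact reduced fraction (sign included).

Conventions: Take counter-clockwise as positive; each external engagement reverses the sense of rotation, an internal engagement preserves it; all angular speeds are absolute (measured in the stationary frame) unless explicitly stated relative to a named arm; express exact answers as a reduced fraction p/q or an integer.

-2739/520

class = fixed-axis compound train [3 meshes; 3 ratios multiply, 3 sense flips]
mesh 1 [83T→55T]: running ratio 83/55, sense −
mesh 2 [55T→13T]: running ratio 83/13, sense +
mesh 3 [33T→40T]: running ratio 2739/520, sense −
ω_out/ω_in = -2739/520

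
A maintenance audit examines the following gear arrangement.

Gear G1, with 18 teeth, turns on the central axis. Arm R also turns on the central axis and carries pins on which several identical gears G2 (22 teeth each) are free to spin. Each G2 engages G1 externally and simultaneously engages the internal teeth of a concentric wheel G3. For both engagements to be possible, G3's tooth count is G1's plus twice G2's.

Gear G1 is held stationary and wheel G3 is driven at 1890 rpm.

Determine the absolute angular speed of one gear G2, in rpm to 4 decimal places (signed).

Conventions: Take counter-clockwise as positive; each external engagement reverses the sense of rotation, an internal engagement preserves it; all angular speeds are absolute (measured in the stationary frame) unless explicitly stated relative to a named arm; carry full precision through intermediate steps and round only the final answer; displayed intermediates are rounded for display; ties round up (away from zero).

planetary set (18T centre, 22T on arm, 62T internal) — Willis relation
normalise by the input: solve with ω_ring = 1, then scale by 1890 rpm
ring teeth: 18 + 2·22 = 62
18(ω_sun−ω_arm) = −62(ω_ring−ω_arm),  ω_sun = 0, ω_ring = 1
18(0−ω_arm) = −62(1−ω_arm)  ⇒  80·ω_arm = 62  ⇒  ω_arm = 31/40
sun–planet mesh: 18·(0−31/40) = −22·(ω_p−ω_arm)  ⇒  ω_p−ω_arm = 279/440
ω_p = 31/40 + 279/440 = 31/22
scale: ω_p = 31/22 × 1890 rpm = +2663.1818 rpm

+2663.1818 rpm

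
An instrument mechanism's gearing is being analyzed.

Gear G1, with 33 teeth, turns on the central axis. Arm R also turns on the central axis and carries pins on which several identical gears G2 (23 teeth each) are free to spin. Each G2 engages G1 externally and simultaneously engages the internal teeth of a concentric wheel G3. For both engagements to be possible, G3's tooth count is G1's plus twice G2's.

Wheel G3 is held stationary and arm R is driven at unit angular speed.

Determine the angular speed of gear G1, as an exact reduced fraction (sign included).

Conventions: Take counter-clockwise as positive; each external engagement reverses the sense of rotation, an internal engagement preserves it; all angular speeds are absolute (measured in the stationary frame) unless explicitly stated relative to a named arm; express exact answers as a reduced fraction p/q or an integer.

topology: planetary set — G1 33T / G2 23T / G3 79T, arm = carrier (Willis)
ring teeth: 33 + 2·23 = 79
33(ω_sun−ω_arm) = −79(ω_ring−ω_arm),  ω_ring = 0, ω_arm = 1
ω_sun = 1 − (79/33)(0−1) = 112/33
exact speed ratio = 112/33

112/33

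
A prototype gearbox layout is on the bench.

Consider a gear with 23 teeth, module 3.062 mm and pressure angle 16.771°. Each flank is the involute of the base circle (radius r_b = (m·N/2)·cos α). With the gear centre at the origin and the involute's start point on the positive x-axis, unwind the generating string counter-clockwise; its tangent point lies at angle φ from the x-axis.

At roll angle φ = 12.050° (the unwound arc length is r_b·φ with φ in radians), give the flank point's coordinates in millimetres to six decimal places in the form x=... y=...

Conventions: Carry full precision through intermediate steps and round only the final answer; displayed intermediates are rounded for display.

x=34.452647 y=0.104082

topology: single-mesh involute geometry — m = 3.062, N = 23
pitch radius r_p = m·N/2 = 3.062·23/2 = 35.213000
base radius r_b = r_p·cos α = 35.213000·cos 16.771° = 33.715239
roll angle φ = 12.050° = 0.21031217 rad
x = r_b·(cos φ + φ·sin φ) = 34.452647
y = r_b·(sin φ − φ·cos φ) = 0.104082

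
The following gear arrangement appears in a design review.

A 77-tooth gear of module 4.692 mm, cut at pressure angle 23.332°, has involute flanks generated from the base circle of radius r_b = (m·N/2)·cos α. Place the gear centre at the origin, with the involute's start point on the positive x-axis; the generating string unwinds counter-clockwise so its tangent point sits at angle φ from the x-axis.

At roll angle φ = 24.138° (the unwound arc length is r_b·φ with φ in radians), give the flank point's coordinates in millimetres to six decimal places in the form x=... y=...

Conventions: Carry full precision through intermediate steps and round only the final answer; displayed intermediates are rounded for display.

x=179.942927 y=4.061206

topology: single-mesh involute geometry — m = 4.692, N = 77
pitch radius r_p = m·N/2 = 4.692·77/2 = 180.642000
base radius r_b = r_p·cos α = 180.642000·cos 23.332° = 165.870059
roll angle φ = 24.138° = 0.42128757 rad
x = r_b·(cos φ + φ·sin φ) = 179.942927
y = r_b·(sin φ − φ·cos φ) = 4.061206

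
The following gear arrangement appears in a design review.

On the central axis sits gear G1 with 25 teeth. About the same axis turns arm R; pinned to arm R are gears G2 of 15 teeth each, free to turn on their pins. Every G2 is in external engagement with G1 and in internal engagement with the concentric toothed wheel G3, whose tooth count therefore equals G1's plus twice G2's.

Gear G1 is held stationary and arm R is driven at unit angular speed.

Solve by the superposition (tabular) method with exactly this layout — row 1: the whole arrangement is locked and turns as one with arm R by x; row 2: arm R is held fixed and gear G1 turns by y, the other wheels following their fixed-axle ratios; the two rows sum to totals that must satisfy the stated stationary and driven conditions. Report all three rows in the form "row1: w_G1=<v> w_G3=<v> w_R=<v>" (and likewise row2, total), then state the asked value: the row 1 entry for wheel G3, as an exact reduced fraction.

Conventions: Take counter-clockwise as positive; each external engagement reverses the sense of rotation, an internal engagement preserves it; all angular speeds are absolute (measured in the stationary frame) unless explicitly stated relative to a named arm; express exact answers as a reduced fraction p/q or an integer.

planetary set (25T centre, 15T on arm, 55T internal) — Willis relation
row 1: whole set turns with the arm by x
row 2 — arm fixed, fixed-axis ratios: sun y, ring −(25/55)·y, arm 0
boundary: total ω_sun = x + y = 0 and total ω_arm = x = 1  ⇒  y = -1, x = 1
row 2 ring = −(25/55)·(-1) = 5/11
totals (row 1 + row 2): sun 1 + (-1) = 0, ring 1 + 5/11 = 16/11, arm 1 + 0 = 1
asked cell (row1, ring) = 1

row1: w_G1=1 w_G3=1 w_R=1
row2: w_G1=-1 w_G3=5/11 w_R=0
total: w_G1=0 w_G3=16/11 w_R=1
asked value: 1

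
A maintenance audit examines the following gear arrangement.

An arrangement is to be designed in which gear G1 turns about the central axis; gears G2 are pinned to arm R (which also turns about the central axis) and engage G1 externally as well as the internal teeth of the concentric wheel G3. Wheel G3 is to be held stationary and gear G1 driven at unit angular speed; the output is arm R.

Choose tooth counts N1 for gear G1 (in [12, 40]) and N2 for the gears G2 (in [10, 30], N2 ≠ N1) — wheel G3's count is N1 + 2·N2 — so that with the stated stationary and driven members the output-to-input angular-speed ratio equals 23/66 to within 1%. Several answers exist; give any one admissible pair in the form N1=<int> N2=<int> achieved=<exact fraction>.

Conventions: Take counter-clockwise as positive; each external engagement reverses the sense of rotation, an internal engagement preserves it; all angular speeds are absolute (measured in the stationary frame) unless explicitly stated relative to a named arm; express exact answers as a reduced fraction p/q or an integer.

N1=23 N2=10 achieved=23/66

planetary set to be sized for 23/66 (Willis relation)
Willis with ω_ring = 0: ω_arm/ω_sun = N1/(N1+N3); set equal to 23/66  ⇒  N3/N1 = 1/(23/66) − 1 = 43/23
N3 = N1 + 2·N2  ⇒  N2/N1 = (N3/N1 − 1)/2 = (43/23 − 1)/2 = 10/23
smallest multiple with N1 ≥ 12 and N2 ≥ 10: k = 1  ⇒  N1 = 1·23 = 23, N2 = 1·10 = 10 (N1 ≤ 40, N2 ≤ 30, N2 ≠ N1 ✓), N3 = 23 + 2·10 = 43
check: N1/(N1+N3) with N1 = 23, N3 = 43 gives 23/66; |achieved − target| = 0 ≤ 23/6600 ✓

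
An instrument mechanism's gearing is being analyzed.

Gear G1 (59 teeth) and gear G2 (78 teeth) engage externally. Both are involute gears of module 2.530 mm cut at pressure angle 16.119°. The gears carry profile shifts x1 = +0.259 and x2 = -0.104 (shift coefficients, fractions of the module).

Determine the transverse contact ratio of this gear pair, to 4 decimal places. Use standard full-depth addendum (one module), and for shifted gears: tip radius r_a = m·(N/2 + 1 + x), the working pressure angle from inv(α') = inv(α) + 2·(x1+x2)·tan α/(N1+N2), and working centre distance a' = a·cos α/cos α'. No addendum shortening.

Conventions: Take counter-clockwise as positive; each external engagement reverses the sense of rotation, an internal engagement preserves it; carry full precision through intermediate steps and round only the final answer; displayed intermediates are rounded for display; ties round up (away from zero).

2.0221

class = single-mesh tooth geometry [involute pair 59T × 78T, m = 2.530]
base radii: r_b1 = 71.700885, r_b2 = 94.791000
tip radii: r_a1 = 77.820270, r_a2 = 100.936880
inv(α') = inv(16.119°) + 2·(+0.259-0.104)·tan α/(59+78) = 0.00831875  ⇒  α' = 16.55504°
a' = a·cos α / cos α' = 173.3050·cos 16.119°/cos 16.55504° = 173.692032
action lengths: √(r_a1²−r_b1²) = 30.248596, √(r_a2²−r_b2²) = 34.683138
base pitch p_b = π·m·cos α = 7.635762
CR = (30.248596 + 34.683138 − 173.692032·sin 16.55504°)/7.635762 = 2.022140
contact ratio ≈ 2.0221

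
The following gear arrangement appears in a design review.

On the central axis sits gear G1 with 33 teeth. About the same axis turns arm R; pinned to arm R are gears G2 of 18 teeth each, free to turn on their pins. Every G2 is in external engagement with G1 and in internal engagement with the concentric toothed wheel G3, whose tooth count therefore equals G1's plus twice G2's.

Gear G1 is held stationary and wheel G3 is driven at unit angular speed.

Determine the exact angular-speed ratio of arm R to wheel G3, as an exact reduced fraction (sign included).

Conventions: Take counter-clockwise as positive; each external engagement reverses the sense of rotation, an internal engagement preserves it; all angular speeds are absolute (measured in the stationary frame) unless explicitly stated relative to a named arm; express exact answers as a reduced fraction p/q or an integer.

topology: planetary set — G1 33T / G2 18T / G3 69T, arm = carrier (Willis)
ring teeth: 33 + 2·18 = 69
33(ω_sun−ω_arm) = −69(ω_ring−ω_arm),  ω_sun = 0, ω_ring = 1
33(0−ω_arm) = −69(1−ω_arm)  ⇒  102·ω_arm = 69  ⇒  ω_arm = 23/34
ω_out/ω_in = 23/34

23/34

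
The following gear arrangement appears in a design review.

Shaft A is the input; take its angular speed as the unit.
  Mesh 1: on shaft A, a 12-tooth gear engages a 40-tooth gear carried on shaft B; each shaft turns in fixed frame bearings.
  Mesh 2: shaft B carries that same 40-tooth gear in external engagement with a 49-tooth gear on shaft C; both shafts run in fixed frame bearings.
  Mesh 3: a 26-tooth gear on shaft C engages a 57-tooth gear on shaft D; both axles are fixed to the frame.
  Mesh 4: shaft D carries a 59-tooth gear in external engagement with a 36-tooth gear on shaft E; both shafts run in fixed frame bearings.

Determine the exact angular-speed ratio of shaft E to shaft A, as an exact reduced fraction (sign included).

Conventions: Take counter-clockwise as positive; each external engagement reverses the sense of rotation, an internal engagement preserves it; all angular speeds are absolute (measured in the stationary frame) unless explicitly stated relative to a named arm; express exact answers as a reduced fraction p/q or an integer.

1534/8379

class = fixed-axis compound train [4 meshes; 4 ratios multiply, 4 sense flips]
mesh 1 [12T→40T]: running ratio 3/10, sense −
mesh 2 [40T→49T]: running ratio 12/49, sense +
mesh 3 [26T→57T]: running ratio 104/931, sense −
mesh 4 [59T→36T]: running ratio 1534/8379, sense +
ω_out/ω_in = 1534/8379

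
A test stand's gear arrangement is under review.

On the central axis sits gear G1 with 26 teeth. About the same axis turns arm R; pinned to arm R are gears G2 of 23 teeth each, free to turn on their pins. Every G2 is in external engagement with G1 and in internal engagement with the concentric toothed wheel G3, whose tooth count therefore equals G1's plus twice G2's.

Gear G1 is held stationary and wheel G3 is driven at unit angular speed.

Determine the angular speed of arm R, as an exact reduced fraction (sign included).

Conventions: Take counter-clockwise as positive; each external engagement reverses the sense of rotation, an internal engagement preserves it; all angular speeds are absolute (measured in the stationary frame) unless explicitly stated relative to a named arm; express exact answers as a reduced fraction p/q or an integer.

planetary set (26T centre, 23T on arm, 72T internal) — Willis relation
ring teeth: 26 + 2·23 = 72
26(ω_sun−ω_arm) = −72(ω_ring−ω_arm),  ω_sun = 0, ω_ring = 1
26(0−ω_arm) = −72(1−ω_arm)  ⇒  98·ω_arm = 72  ⇒  ω_arm = 36/49
exact speed ratio = 36/49

36/49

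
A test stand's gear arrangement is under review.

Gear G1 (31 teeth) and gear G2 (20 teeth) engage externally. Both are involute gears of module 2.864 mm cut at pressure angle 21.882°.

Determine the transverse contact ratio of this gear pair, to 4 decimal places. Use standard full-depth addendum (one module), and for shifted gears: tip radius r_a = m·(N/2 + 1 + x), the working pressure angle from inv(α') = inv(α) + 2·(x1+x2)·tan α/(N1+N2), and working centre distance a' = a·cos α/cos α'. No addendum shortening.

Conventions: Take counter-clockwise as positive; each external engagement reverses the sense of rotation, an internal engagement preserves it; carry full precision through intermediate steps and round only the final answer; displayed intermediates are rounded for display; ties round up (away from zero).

class = single-mesh tooth geometry [involute pair 31T × 20T, m = 2.864]
base radii: r_b1 = 41.193707, r_b2 = 26.576585
tip radii: r_a1 = 47.256000, r_a2 = 31.504000
no profile shift: α' = α, a' = a
action lengths: √(r_a1²−r_b1²) = 23.156167, √(r_a2²−r_b2²) = 16.917067
base pitch p_b = π·m·cos α = 8.349280
CR = (23.156167 + 16.917067 − 73.032000·sin 21.88200°)/8.349280 = 1.539591
contact ratio ≈ 1.5396

1.5396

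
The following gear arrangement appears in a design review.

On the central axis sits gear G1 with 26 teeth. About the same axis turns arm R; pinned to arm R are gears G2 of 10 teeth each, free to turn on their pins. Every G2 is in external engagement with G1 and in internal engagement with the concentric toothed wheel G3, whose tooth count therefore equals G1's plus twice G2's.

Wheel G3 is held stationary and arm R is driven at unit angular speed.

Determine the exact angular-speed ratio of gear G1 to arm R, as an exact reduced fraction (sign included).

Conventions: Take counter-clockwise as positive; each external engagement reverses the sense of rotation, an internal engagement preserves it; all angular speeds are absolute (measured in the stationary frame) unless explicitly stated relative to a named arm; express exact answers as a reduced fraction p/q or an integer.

36/13

recognized (axles ride arm R): planetary set, 26/10/46 teeth
ring teeth: 26 + 2·10 = 46
26(ω_sun−ω_arm) = −46(ω_ring−ω_arm),  ω_ring = 0, ω_arm = 1
ω_sun = 1 − (46/26)(0−1) = 36/13
ω_out/ω_in = 36/13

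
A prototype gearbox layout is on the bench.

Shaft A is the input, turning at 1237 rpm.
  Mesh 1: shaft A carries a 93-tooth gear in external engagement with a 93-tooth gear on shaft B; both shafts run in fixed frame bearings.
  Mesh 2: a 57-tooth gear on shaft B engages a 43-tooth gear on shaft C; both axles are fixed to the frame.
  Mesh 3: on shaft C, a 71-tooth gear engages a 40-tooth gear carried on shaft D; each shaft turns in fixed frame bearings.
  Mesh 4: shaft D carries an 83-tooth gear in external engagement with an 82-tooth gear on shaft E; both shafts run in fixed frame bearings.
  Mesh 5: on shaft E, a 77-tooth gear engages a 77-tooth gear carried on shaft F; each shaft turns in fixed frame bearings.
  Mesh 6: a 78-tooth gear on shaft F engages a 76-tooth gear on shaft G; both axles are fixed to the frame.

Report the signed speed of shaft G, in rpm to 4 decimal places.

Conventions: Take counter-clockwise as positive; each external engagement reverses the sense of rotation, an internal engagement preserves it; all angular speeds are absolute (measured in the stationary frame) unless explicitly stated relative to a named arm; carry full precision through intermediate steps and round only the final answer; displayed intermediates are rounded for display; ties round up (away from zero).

topology: fixed-axis compound train — 6 meshes, A→G
mesh 1 [93T→93T]: ω = 1237.0000×93/93 = 1237.0000 rpm, sense flips to −
mesh 2 [57T→43T]: ω = 1237.0000×57/43 = 1639.7442 rpm, sense flips to +
mesh 3 [71T→40T]: ω = 1639.7442×71/40 = 2910.5459 rpm, sense flips to −
mesh 4 [83T→82T]: ω = 2910.5459×83/82 = 2946.0404 rpm, sense flips to +
mesh 5 [77T→77T]: ω = 2946.0404×77/77 = 2946.0404 rpm, sense flips to −
mesh 6 [78T→76T]: ω = 2946.0404×78/76 = 3023.5678 rpm, sense flips to +
signed output speed = +3023.5678 rpm

+3023.5678 rpm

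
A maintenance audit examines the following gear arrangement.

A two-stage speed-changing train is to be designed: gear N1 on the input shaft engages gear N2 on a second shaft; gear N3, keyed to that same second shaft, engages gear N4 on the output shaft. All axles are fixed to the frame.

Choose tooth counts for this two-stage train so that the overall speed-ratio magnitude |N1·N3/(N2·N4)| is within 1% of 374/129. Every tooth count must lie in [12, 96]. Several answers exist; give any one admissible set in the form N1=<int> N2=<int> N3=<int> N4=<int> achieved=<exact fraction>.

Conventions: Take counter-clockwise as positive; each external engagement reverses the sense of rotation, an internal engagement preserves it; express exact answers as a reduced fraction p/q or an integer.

N1=17 N2=12 N3=88 N4=43 achieved=374/129

design class (target 374/129): fixed-axis compound train
target = 374/129 in lowest terms: an exact hit needs N1·N3 = k·374 and N2·N4 = k·129 for one integer k, every count in [12, 96]; additionally prefer no 1:1 stage (N1 ≠ N2, N3 ≠ N4)
k = 1…3: no 1:1-free in-range split of k·374 and k·129 into factor pairs; take k = 4
k = 4: N1·N3 = 1496 = 17·88, N2·N4 = 516 = 12·43
achieved = 17·88/(12·43) = 374/129; |achieved − target| = 0 ≤ 187/6450 ✓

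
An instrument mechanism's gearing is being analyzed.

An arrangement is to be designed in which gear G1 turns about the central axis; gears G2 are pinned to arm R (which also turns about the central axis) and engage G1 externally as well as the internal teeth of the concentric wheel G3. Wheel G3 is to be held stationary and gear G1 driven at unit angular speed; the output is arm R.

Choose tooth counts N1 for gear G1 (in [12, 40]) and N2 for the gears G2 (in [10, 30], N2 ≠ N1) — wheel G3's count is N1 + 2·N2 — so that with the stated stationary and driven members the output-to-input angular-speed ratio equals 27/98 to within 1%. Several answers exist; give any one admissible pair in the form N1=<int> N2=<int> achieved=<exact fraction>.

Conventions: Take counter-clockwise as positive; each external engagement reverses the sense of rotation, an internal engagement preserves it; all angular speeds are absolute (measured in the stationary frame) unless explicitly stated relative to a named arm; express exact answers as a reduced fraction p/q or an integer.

N1=27 N2=22 achieved=27/98

class = planetary set [ratio 27/98 wanted; Willis about the carrier]
Willis with ω_ring = 0: ω_arm/ω_sun = N1/(N1+N3); set equal to 27/98  ⇒  N3/N1 = 1/(27/98) − 1 = 71/27
N3 = N1 + 2·N2  ⇒  N2/N1 = (N3/N1 − 1)/2 = (71/27 − 1)/2 = 22/27
smallest multiple with N1 ≥ 12 and N2 ≥ 10: k = 1  ⇒  N1 = 1·27 = 27, N2 = 1·22 = 22 (N1 ≤ 40, N2 ≤ 30, N2 ≠ N1 ✓), N3 = 27 + 2·22 = 71
check: N1/(N1+N3) with N1 = 27, N3 = 71 gives 27/98; |achieved − target| = 0 ≤ 27/9800 ✓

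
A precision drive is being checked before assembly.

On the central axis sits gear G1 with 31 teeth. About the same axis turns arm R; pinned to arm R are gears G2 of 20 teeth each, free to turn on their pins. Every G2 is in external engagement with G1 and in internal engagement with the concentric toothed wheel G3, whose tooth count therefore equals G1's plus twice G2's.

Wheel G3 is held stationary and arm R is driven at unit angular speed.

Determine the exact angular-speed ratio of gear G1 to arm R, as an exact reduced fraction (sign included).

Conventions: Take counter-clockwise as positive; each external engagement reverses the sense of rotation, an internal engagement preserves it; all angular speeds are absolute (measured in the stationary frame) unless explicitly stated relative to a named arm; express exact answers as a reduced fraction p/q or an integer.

recognized (axles ride arm R): planetary set, 31/20/71 teeth
ring teeth: 31 + 2·20 = 71
31(ω_sun−ω_arm) = −71(ω_ring−ω_arm),  ω_ring = 0, ω_arm = 1
ω_sun = 1 − (71/31)(0−1) = 102/31
ω_out/ω_in = 102/31

102/31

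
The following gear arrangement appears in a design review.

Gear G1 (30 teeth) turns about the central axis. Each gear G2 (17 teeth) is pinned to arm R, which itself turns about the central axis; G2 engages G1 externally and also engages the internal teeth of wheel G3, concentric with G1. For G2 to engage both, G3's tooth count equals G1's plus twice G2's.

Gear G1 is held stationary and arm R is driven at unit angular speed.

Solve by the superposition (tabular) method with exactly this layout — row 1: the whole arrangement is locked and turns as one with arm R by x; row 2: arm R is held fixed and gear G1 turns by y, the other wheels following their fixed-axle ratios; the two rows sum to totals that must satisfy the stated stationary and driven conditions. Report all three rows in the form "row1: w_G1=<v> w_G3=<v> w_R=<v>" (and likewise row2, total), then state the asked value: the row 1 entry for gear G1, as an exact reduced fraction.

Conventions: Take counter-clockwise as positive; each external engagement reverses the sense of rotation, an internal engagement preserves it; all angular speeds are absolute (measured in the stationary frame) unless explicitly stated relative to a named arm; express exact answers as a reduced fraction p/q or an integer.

recognized (axles ride arm R): planetary set, 30/17/64 teeth
row 1 (train locked, turned with arm): all members turn x
row 2: sun turns y, ring = −(30/64)·y, arm 0
boundary: total ω_sun = x + y = 0 and total ω_arm = x = 1  ⇒  y = -1, x = 1
row 2 ring = −(30/64)·(-1) = 15/32
totals (row 1 + row 2): sun 1 + (-1) = 0, ring 1 + 15/32 = 47/32, arm 1 + 0 = 1
asked cell (row1, sun) = 1

row1: w_G1=1 w_G3=1 w_R=1
row2: w_G1=-1 w_G3=15/32 w_R=0
total: w_G1=0 w_G3=47/32 w_R=1
asked value: 1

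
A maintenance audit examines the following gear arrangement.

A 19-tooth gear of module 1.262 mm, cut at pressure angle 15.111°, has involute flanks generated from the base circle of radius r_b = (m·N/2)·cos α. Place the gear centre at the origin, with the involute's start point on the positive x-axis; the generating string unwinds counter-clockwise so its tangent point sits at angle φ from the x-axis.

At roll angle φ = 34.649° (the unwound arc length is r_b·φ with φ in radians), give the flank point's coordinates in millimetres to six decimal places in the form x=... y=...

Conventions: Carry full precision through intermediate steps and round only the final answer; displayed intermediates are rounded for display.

x=13.501289 y=0.822464

class = single-mesh tooth geometry [base-circle involute, m = 1.262, 19T]
pitch radius r_p = m·N/2 = 1.262·19/2 = 11.989000
base radius r_b = r_p·cos α = 11.989000·cos 15.111° = 11.574452
roll angle φ = 34.649° = 0.60473913 rad
x = r_b·(cos φ + φ·sin φ) = 13.501289
y = r_b·(sin φ − φ·cos φ) = 0.822464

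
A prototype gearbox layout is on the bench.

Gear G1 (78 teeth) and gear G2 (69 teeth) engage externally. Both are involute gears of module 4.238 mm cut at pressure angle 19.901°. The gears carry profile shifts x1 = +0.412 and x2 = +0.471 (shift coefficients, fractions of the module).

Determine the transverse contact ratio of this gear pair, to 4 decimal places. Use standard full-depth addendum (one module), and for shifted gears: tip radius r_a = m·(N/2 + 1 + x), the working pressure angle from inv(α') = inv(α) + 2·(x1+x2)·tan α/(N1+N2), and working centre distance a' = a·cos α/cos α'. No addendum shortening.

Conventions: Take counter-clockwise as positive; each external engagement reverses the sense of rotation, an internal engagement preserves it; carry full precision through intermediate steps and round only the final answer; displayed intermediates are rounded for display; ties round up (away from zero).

1.7319

recognized (one external pair, fixed centres): single-mesh tooth geometry, m = 4.238, N1 = 78, N2 = 69
base radii: r_b1 = 155.411720, r_b2 = 137.479599
tip radii: r_a1 = 171.266056, r_a2 = 152.445098
inv(α') = inv(19.901°) + 2·(+0.412+0.471)·tan α/(78+69) = 0.01902581  ⇒  α' = 21.63245°
a' = a·cos α / cos α' = 311.4930·cos 19.901°/cos 21.63245° = 315.083312
action lengths: √(r_a1²−r_b1²) = 71.967070, √(r_a2²−r_b2²) = 65.870083
base pitch p_b = π·m·cos α = 12.518983
CR = (71.967070 + 65.870083 − 315.083312·sin 21.63245°)/12.518983 = 1.731879
contact ratio ≈ 1.7319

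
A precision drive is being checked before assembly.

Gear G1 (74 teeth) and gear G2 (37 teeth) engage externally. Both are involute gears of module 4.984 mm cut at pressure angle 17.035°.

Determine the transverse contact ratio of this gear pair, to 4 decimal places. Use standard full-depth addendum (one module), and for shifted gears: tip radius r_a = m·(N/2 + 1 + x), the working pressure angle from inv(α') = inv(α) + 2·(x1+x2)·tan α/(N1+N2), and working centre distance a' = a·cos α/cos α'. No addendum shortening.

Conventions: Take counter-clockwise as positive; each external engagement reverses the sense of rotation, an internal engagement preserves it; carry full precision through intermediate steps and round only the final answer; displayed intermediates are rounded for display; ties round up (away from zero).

1.9386

class = single-mesh tooth geometry [involute pair 74T × 37T, m = 4.984]
base radii: r_b1 = 176.317279, r_b2 = 88.158640
tip radii: r_a1 = 189.392000, r_a2 = 97.188000
no profile shift: α' = α, a' = a
action lengths: √(r_a1²−r_b1²) = 69.148729, √(r_a2²−r_b2²) = 40.909187
base pitch p_b = π·m·cos α = 14.970732
CR = (69.148729 + 40.909187 − 276.612000·sin 17.03500°)/14.970732 = 1.938637
contact ratio ≈ 1.9386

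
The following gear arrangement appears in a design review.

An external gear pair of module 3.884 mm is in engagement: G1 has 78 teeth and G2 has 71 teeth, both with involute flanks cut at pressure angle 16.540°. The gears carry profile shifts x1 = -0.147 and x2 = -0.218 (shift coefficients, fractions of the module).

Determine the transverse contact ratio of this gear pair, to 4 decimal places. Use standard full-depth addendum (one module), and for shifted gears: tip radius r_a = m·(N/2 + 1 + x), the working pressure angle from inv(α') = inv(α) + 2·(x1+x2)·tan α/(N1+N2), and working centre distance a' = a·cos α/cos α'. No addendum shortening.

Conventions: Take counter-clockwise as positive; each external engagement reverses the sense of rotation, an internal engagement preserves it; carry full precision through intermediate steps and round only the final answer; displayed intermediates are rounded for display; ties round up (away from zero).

recognized (one external pair, fixed centres): single-mesh tooth geometry, m = 3.884, N1 = 78, N2 = 71
base radii: r_b1 = 145.208108, r_b2 = 132.176611
tip radii: r_a1 = 154.789052, r_a2 = 140.919288
inv(α') = inv(16.540°) + 2·(-0.147-0.218)·tan α/(78+71) = 0.00684061  ⇒  α' = 15.53130°
a' = a·cos α / cos α' = 289.3580·cos 16.540°/cos 15.53130° = 287.897491
action lengths: √(r_a1²−r_b1²) = 53.612088, √(r_a2²−r_b2²) = 48.862963
base pitch p_b = π·m·cos α = 11.697044
CR = (53.612088 + 48.862963 − 287.897491·sin 15.53130°)/11.697044 = 2.170313
contact ratio ≈ 2.1703

2.1703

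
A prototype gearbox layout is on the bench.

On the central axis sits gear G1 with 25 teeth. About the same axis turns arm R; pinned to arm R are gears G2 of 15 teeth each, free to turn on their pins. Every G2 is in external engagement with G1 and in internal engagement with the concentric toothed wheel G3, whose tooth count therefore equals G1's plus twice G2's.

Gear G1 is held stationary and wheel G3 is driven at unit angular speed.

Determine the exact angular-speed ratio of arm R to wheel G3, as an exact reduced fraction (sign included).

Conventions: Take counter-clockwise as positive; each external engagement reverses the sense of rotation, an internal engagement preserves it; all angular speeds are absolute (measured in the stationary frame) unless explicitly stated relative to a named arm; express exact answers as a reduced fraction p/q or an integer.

class = planetary set [G3 = 25+2·15 = 55; Willis about the carrier]
ring teeth: 25 + 2·15 = 55
25(ω_sun−ω_arm) = −55(ω_ring−ω_arm),  ω_sun = 0, ω_ring = 1
25(0−ω_arm) = −55(1−ω_arm)  ⇒  80·ω_arm = 55  ⇒  ω_arm = 11/16
ω_out/ω_in = 11/16

11/16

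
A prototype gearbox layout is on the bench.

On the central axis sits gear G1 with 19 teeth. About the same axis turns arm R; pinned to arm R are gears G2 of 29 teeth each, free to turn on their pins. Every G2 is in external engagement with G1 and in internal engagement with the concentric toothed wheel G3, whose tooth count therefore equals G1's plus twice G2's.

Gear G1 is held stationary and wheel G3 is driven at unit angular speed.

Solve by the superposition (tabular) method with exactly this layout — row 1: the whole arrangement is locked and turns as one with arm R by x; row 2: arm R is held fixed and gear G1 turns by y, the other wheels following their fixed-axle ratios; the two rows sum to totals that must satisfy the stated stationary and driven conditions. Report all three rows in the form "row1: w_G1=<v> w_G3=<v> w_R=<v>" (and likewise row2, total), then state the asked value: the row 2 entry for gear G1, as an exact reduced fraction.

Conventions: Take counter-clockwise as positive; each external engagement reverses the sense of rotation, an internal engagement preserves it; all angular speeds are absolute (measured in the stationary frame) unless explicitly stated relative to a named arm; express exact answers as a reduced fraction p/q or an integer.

row1: w_G1=77/96 w_G3=77/96 w_R=77/96
row2: w_G1=-77/96 w_G3=19/96 w_R=0
total: w_G1=0 w_G3=1 w_R=77/96
asked value: -77/96

topology: planetary set — G1 19T / G2 29T / G3 77T, arm = carrier (Willis)
superposition row 1 [locked train]: every member turns x
row 2 — arm fixed, fixed-axis ratios: sun y, ring −(19/77)·y, arm 0
boundary: total ω_sun = x + y = 0 and total ω_ring = x − (19/77)·y = 1  ⇒  y = -77/96, x = 77/96
row 2 ring = −(19/77)·(-77/96) = 19/96
totals (row 1 + row 2): sun 77/96 + (-77/96) = 0, ring 77/96 + 19/96 = 1, arm 77/96 + 0 = 77/96
asked cell (row2, sun) = -77/96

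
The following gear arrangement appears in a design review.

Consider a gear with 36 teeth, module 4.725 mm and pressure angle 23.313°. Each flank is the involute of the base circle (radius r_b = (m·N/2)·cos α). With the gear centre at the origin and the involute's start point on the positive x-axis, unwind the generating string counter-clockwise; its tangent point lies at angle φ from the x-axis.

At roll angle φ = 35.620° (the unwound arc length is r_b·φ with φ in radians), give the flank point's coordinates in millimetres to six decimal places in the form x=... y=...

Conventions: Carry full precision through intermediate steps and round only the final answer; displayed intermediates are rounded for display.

class = single-mesh tooth geometry [base-circle involute, m = 4.725, 36T]
pitch radius r_p = m·N/2 = 4.725·36/2 = 85.050000
base radius r_b = r_p·cos α = 85.050000·cos 23.313° = 78.106230
roll angle φ = 35.620° = 0.62168628 rad
x = r_b·(cos φ + φ·sin φ) = 91.772618
y = r_b·(sin φ − φ·cos φ) = 6.017267

x=91.772618 y=6.017267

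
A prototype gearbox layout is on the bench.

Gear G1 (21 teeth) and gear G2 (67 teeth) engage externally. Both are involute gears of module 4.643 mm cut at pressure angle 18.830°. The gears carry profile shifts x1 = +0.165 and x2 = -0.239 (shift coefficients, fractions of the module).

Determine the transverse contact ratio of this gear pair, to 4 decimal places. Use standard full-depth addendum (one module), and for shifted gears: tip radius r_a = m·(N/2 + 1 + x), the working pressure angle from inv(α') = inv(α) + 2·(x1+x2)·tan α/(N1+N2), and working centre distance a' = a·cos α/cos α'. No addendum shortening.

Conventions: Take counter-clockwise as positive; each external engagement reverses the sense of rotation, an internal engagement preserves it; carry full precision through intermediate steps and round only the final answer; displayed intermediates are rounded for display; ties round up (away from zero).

single-mesh involute tooth geometry (21T engaging 67T at module 4.643)
base radii: r_b1 = 46.142339, r_b2 = 147.216033
tip radii: r_a1 = 54.160595, r_a2 = 159.073823
inv(α') = inv(18.830°) + 2·(+0.165-0.239)·tan α/(21+67) = 0.01179313  ⇒  α' = 18.54274°
a' = a·cos α / cos α' = 204.2920·cos 18.830°/cos 18.54274° = 203.945880
action lengths: √(r_a1²−r_b1²) = 28.359383, √(r_a2²−r_b2²) = 60.265418
base pitch p_b = π·m·cos α = 13.805756
CR = (28.359383 + 60.265418 − 203.945880·sin 18.54274°)/13.805756 = 1.721569
contact ratio ≈ 1.7216

1.7216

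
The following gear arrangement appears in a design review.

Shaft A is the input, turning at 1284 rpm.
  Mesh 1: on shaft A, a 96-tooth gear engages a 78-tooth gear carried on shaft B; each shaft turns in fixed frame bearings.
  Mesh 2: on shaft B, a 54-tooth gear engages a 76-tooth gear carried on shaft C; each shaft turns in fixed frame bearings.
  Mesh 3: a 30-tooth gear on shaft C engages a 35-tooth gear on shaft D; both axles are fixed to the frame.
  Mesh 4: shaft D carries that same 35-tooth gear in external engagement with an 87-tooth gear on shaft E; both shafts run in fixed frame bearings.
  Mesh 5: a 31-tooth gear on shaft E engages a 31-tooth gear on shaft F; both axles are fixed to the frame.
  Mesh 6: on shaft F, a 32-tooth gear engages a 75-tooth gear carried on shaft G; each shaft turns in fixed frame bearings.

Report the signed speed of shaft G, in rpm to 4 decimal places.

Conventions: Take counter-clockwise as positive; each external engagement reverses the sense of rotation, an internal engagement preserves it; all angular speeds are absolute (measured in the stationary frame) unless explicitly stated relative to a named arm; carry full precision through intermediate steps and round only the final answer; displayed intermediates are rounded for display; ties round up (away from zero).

+165.2009 rpm

class = fixed-axis compound train [6 meshes; 6 ratios multiply, 6 sense flips]
mesh 1 [96T→78T]: ω = 1284.0000×96/78 = 1580.3077 rpm, sense flips to −
mesh 2 [54T→76T]: ω = 1580.3077×54/76 = 1122.8502 rpm, sense flips to +
mesh 3 [30T→35T]: ω = 1122.8502×30/35 = 962.4430 rpm, sense flips to −
mesh 4 [35T→87T]: ω = 962.4430×35/87 = 387.1897 rpm, sense flips to +
mesh 5 [31T→31T]: ω = 387.1897×31/31 = 387.1897 rpm, sense flips to −
mesh 6 [32T→75T]: ω = 387.1897×32/75 = 165.2009 rpm, sense flips to +
signed output speed = +165.2009 rpm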